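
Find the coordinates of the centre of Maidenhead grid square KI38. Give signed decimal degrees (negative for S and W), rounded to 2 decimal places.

-1.50, 27.00

Field K=10, I=8: +10·20° lon, +8·10° lat → SW at lon 20°, lat -10°.
Square 3, 8: +3·2° lon, +8·1° lat → SW at lon 26°, lat -2°.
Cell spans 2° lon × 1° lat. Centre is SW corner plus half of each.
latitude -1.50, longitude 27.00.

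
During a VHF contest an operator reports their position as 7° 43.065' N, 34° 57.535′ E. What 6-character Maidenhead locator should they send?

KJ77lr

Offset from 180°W / 90°S: lon 214.9589°, lat 97.7177°.
Field (20°×10°, letters A–R): 214.9589/20 → 10 → K, 97.7177/10 → 9 → J; chars KJ.
Square (2°×1°, digits 0–9): 14.9589/2 → 7, 7.7177/1 → 7; chars 77.
Subsquare (5′×2.5′, letters a–x): 0.9589/0.0833333 → 11 → l, 0.7177/0.0416667 → 17 → r; chars lr.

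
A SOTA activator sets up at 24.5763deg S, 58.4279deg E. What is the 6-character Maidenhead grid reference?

Shift to the Maidenhead origin (180°W, 90°S): lon 238.4279, lat 65.4237.
Field (20°×10°, letters A–R): lon ⌊238.4279/20⌋ = 11 → L; lat ⌊65.4237/10⌋ = 6 → G.
Square (2°×1°, digits 0–9): lon ⌊18.4279/2⌋ = 9; lat ⌊5.4237/1⌋ = 5.
Subsquare (5′×2.5′, letters a–x): lon ⌊0.4279/0.0833333⌋ = 5 → f; lat ⌊0.4237/0.0416667⌋ = 10 → k.

LG95fk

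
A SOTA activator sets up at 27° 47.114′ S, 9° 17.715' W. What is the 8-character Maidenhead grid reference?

IG52if41

Add 180° to longitude and 90° to latitude: 170.70475, 62.21477.
Field (20°×10°, letters A–R): 170.70475/20 → 8 → I, 62.21477/10 → 6 → G; chars IG.
Square (2°×1°, digits 0–9): 10.70475/2 → 5, 2.21477/1 → 2; chars 52.
Subsquare (5′×2.5′, letters a–x): 0.70475/0.0833333 → 8 → i, 0.21477/0.0416667 → 5 → f; chars if.
Extended square (30″×15″, digits 0–9): 0.03808/0.00833333 → 4, 0.00643/0.00416667 → 1; chars 41.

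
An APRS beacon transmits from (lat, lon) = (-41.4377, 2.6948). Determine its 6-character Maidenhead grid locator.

JE18in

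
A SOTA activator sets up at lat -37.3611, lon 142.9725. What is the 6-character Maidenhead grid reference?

Offset from 180°W / 90°S: lon 322.9725°, lat 52.6389°.
Field: lon ⌊322.9725/20⌋ = 16 → Q; lat ⌊52.6389/10⌋ = 5 → F.
Square: lon ⌊2.9725/2⌋ = 1; lat ⌊2.6389/1⌋ = 2.
Subsquare: lon ⌊0.9725/0.0833333⌋ = 11 → l; lat ⌊0.6389/0.0416667⌋ = 15 → p.

QF12lp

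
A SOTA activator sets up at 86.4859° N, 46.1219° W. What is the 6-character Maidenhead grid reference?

GR66wl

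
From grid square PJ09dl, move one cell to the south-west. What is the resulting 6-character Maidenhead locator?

Longitude subsquare d = 3; −1 → 2 = c.
Latitude subsquare l = 11; −1 → 10 = k.

PJ09ck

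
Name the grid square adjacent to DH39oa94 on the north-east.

DH39pa05

Longitude extended square 9; +1 → 10, wraps to 0, carry into subsquare.
Longitude subsquare o = 14; +1 → 15 = p.
Latitude extended square 4; +1 → 5.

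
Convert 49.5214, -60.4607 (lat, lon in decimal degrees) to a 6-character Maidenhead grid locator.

Shift to the Maidenhead origin (180°W, 90°S): lon 119.5393, lat 139.5214.
Field: 119.5393/20 → 5 → F, 139.5214/10 → 13 → N; chars FN.
Square: 19.5393/2 → 9, 9.5214/1 → 9; chars 99.
Subsquare: 1.5393/0.0833333 → 18 → s, 0.5214/0.0416667 → 12 → m; chars sm.

FN99sm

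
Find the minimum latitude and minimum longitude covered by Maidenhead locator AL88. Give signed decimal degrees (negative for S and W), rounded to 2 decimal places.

28.00, -164.00

Field A=0, L=11: +0·20° lon, +11·10° lat → SW at lon -180°, lat 20°.
Square 8, 8: +8·2° lon, +8·1° lat → SW at lon -164°, lat 28°.
latitude 28.00, longitude -164.00.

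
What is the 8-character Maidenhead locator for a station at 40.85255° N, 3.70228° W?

IN80du54

Add 180° to longitude and 90° to latitude: 176.29772, 130.85255.
Field: 176.29772/20 → 8 → I, 130.85255/10 → 13 → N; chars IN.
Square: 16.29772/2 → 8, 0.85255/1 → 0; chars 80.
Subsquare: 0.29772/0.0833333 → 3 → d, 0.85255/0.0416667 → 20 → u; chars du.
Extended square: 0.04772/0.00833333 → 5, 0.01922/0.00416667 → 4; chars 54.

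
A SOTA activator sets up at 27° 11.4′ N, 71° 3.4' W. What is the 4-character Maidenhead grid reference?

FL47

Add 180° to longitude and 90° to latitude: 108.94, 117.19.
Field: lon ⌊108.94/20⌋ = 5 → F; lat ⌊117.19/10⌋ = 11 → L.
Square: lon ⌊8.94/2⌋ = 4; lat ⌊7.19/1⌋ = 7.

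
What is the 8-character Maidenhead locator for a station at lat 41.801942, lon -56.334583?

GN11tt92

Shift to the Maidenhead origin (180°W, 90°S): lon 123.66542, lat 131.80194.
Field (20°×10°, letters A–R): lon ⌊123.66542/20⌋ = 6 → G; lat ⌊131.80194/10⌋ = 13 → N.
Square (2°×1°, digits 0–9): lon ⌊3.66542/2⌋ = 1; lat ⌊1.80194/1⌋ = 1.
Subsquare (5′×2.5′, letters a–x): lon ⌊1.66542/0.0833333⌋ = 19 → t; lat ⌊0.80194/0.0416667⌋ = 19 → t.
Extended square (30″×15″, digits 0–9): lon ⌊0.08208/0.00833333⌋ = 9; lat ⌊0.01028/0.00416667⌋ = 2.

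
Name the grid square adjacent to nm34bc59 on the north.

NM34bd50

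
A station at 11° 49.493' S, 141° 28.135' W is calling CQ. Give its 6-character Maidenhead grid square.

BH98ge

Add 180° to longitude and 90° to latitude: 38.5311, 78.1751.
Field: lon ⌊38.5311/20⌋ = 1 → B; lat ⌊78.1751/10⌋ = 7 → H.
Square: lon ⌊18.5311/2⌋ = 9; lat ⌊8.1751/1⌋ = 8.
Subsquare: lon ⌊0.5311/0.0833333⌋ = 6 → g; lat ⌊0.1751/0.0416667⌋ = 4 → e.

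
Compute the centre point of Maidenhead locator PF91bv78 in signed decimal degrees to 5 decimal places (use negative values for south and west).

-38.08958, 138.14583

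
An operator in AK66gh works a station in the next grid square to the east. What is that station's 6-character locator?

Longitude subsquare g = 6; +1 → 7 = h.
The latitude characters are unchanged.

AK66hh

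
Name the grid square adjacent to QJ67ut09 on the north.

Latitude extended square 9; +1 → 10, wraps to 0, carry into subsquare.
Latitude subsquare t = 19; +1 → 20 = u.
The longitude characters are unchanged.

QJ67uu00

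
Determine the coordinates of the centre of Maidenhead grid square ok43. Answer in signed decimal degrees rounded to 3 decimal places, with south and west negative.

13.500, 109.000

Field O=14, K=10: +14·20° lon, +10·10° lat → SW at lon 100°, lat 10°.
Square 4, 3: +4·2° lon, +3·1° lat → SW at lon 108°, lat 13°.
Cell spans 2° lon × 1° lat. Centre is SW corner plus half of each.
latitude 13.500, longitude 109.000.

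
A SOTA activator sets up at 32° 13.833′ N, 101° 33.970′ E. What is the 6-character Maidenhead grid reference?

OM02sf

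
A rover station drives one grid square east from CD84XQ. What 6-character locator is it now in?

CD94aq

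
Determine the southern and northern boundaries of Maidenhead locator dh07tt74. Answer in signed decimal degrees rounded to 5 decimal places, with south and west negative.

Field D=3, H=7: +3·20° lon, +7·10° lat → SW at lon -120°, lat -20°.
Square 0, 7: +0·2° lon, +7·1° lat → SW at lon -120°, lat -13°.
Subsquare t=19, t=19: +19·0.0833333° lon, +19·0.0416667° lat → SW at lon -118.417°, lat -12.2083°.
Extended square 7, 4: +7·0.00833333° lon, +4·0.00416667° lat → SW at lon -118.358°, lat -12.1917°.
Cell spans 0.00833333° lon × 0.00416667° lat.
south -12.19167, north -12.18750.

-12.19167, -12.18750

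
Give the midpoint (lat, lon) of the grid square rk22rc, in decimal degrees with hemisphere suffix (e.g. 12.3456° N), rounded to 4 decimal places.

Field R=17, K=10: +17·20° lon, +10·10° lat → SW at lon 160°, lat 10°.
Square 2, 2: +2·2° lon, +2·1° lat → SW at lon 164°, lat 12°.
Subsquare r=17, c=2: +17·0.0833333° lon, +2·0.0416667° lat → SW at lon 165.417°, lat 12.0833°.
Cell spans 0.0833333° lon × 0.0416667° lat. Centre is SW corner plus half of each.
latitude 12.1042° N, longitude 165.4583° E.

12.1042° N, 165.4583° E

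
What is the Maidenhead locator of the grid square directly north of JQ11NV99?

JQ11nw90

Latitude extended square 9; +1 → 10, wraps to 0, carry into subsquare.
Latitude subsquare v = 21; +1 → 22 = w.
The longitude characters are unchanged.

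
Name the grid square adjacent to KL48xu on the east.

KL58au

Longitude subsquare x = 23; +1 → 24, wraps to 0 = a, carry into square.
Longitude square 4; +1 → 5.
The latitude characters are unchanged.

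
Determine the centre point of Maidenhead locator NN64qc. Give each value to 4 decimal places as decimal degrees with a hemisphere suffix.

44.1042° N, 93.3750° E

Field N=13, N=13: +13·20° lon, +13·10° lat → SW at lon 80°, lat 40°.
Square 6, 4: +6·2° lon, +4·1° lat → SW at lon 92°, lat 44°.
Subsquare q=16, c=2: +16·0.0833333° lon, +2·0.0416667° lat → SW at lon 93.3333°, lat 44.0833°.
Cell spans 0.0833333° lon × 0.0416667° lat. Centre is SW corner plus half of each.
latitude 44.1042° N, longitude 93.3750° E.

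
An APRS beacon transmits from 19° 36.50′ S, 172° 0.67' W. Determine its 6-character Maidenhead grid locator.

Add 180° to longitude and 90° to latitude: 7.9888, 70.3917.
Field: 7.9888/20 → 0 → A, 70.3917/10 → 7 → H; chars AH.
Square: 7.9888/2 → 3, 0.3917/1 → 0; chars 30.
Subsquare: 1.9888/0.0833333 → 23 → x, 0.3917/0.0416667 → 9 → j; chars xj.

AH30xj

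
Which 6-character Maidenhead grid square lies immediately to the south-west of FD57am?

FD47xl

Longitude subsquare a = 0; −1 → -1, wraps to 23 = x, carry into square.
Longitude square 5; −1 → 4.
Latitude subsquare m = 12; −1 → 11 = l.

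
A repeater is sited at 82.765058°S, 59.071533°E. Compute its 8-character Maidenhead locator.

Offset from 180°W / 90°S: lon 239.07153°, lat 7.23494°.
Field: lon ⌊239.07153/20⌋ = 11 → L; lat ⌊7.23494/10⌋ = 0 → A.
Square: lon ⌊19.07153/2⌋ = 9; lat ⌊7.23494/1⌋ = 7.
Subsquare: lon ⌊1.07153/0.0833333⌋ = 12 → m; lat ⌊0.23494/0.0416667⌋ = 5 → f.
Extended square: lon ⌊0.07153/0.00833333⌋ = 8; lat ⌊0.02661/0.00416667⌋ = 6.

LA97mf86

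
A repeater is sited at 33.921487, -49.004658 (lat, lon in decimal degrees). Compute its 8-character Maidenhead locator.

GM53lw91

Add 180° to longitude and 90° to latitude: 130.99534, 123.92149.
Field: lon ⌊130.99534/20⌋ = 6 → G; lat ⌊123.92149/10⌋ = 12 → M.
Square: lon ⌊10.99534/2⌋ = 5; lat ⌊3.92149/1⌋ = 3.
Subsquare: lon ⌊0.99534/0.0833333⌋ = 11 → l; lat ⌊0.92149/0.0416667⌋ = 22 → w.
Extended square: lon ⌊0.07868/0.00833333⌋ = 9; lat ⌊0.00482/0.00416667⌋ = 1.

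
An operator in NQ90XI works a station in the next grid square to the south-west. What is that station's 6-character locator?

Longitude subsquare x = 23; −1 → 22 = w.
Latitude subsquare i = 8; −1 → 7 = h.

NQ90wh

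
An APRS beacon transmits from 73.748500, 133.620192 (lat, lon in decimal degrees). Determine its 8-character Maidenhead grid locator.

PQ63tr49

Offset from 180°W / 90°S: lon 313.62019°, lat 163.74850°.
Field (20°×10°, letters A–R): 313.62019/20 → 15 → P, 163.74850/10 → 16 → Q; chars PQ.
Square (2°×1°, digits 0–9): 13.62019/2 → 6, 3.74850/1 → 3; chars 63.
Subsquare (5′×2.5′, letters a–x): 1.62019/0.0833333 → 19 → t, 0.74850/0.0416667 → 17 → r; chars tr.
Extended square (30″×15″, digits 0–9): 0.03686/0.00833333 → 4, 0.04017/0.00416667 → 9; chars 49.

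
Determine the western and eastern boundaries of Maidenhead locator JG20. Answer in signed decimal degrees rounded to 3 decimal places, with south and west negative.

4.000, 6.000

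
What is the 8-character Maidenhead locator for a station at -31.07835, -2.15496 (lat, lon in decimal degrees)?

Shift to the Maidenhead origin (180°W, 90°S): lon 177.84504, lat 58.92165.
Field: lon ⌊177.84504/20⌋ = 8 → I; lat ⌊58.92165/10⌋ = 5 → F.
Square: lon ⌊17.84504/2⌋ = 8; lat ⌊8.92165/1⌋ = 8.
Subsquare: lon ⌊1.84504/0.0833333⌋ = 22 → w; lat ⌊0.92165/0.0416667⌋ = 22 → w.
Extended square: lon ⌊0.01171/0.00833333⌋ = 1; lat ⌊0.00498/0.00416667⌋ = 1.

IF88ww11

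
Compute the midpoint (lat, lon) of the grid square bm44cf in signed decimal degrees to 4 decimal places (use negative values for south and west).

34.2292, -151.7917

Field B=1, M=12: +1·20° lon, +12·10° lat → SW at lon -160°, lat 30°.
Square 4, 4: +4·2° lon, +4·1° lat → SW at lon -152°, lat 34°.
Subsquare c=2, f=5: +2·0.0833333° lon, +5·0.0416667° lat → SW at lon -151.833°, lat 34.2083°.
Cell spans 0.0833333° lon × 0.0416667° lat. Centre is SW corner plus half of each.
latitude 34.2292, longitude -151.7917.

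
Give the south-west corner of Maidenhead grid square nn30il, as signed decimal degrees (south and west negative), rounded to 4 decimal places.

40.4583, 86.6667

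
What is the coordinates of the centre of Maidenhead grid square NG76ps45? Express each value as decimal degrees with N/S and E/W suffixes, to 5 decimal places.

23.22708° S, 95.28750° E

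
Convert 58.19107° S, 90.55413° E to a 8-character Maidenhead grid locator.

Shift to the Maidenhead origin (180°W, 90°S): lon 270.55413, lat 31.80893.
Field: 270.55413/20 → 13 → N, 31.80893/10 → 3 → D; chars ND.
Square: 10.55413/2 → 5, 1.80893/1 → 1; chars 51.
Subsquare: 0.55413/0.0833333 → 6 → g, 0.80893/0.0416667 → 19 → t; chars gt.
Extended square: 0.05413/0.00833333 → 6, 0.01726/0.00416667 → 4; chars 64.

ND51gt64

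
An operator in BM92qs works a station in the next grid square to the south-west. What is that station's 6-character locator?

Longitude subsquare q = 16; −1 → 15 = p.
Latitude subsquare s = 18; −1 → 17 = r.

BM92pr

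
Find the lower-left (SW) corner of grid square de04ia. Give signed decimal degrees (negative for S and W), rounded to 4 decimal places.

Field D=3, E=4: +3·20° lon, +4·10° lat → SW at lon -120°, lat -50°.
Square 0, 4: +0·2° lon, +4·1° lat → SW at lon -120°, lat -46°.
Subsquare i=8, a=0: +8·0.0833333° lon, +0·0.0416667° lat → SW at lon -119.333°, lat -46°.
latitude -46.0000, longitude -119.3333.

-46.0000, -119.3333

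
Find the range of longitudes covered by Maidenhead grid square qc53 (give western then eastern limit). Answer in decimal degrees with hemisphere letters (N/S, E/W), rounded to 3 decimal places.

150.000° E, 152.000° E

Field Q=16, C=2: +16·20° lon, +2·10° lat → SW at lon 140°, lat -70°.
Square 5, 3: +5·2° lon, +3·1° lat → SW at lon 150°, lat -67°.
Cell spans 2° lon × 1° lat.
west 150.000° E, east 152.000° E.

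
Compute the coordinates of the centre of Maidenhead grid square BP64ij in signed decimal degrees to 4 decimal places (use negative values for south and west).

64.3958, -147.2917

Field B=1, P=15: +1·20° lon, +15·10° lat → SW at lon -160°, lat 60°.
Square 6, 4: +6·2° lon, +4·1° lat → SW at lon -148°, lat 64°.
Subsquare i=8, j=9: +8·0.0833333° lon, +9·0.0416667° lat → SW at lon -147.333°, lat 64.375°.
Cell spans 0.0833333° lon × 0.0416667° lat. Centre is SW corner plus half of each.
latitude 64.3958, longitude -147.2917.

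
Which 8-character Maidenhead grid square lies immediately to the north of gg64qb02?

Latitude extended square 2; +1 → 3.
The longitude characters are unchanged.

GG64qb03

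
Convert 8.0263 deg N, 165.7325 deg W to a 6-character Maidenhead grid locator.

AJ78da

Shift to the Maidenhead origin (180°W, 90°S): lon 14.2675, lat 98.0263.
Field: lon ⌊14.2675/20⌋ = 0 → A; lat ⌊98.0263/10⌋ = 9 → J.
Square: lon ⌊14.2675/2⌋ = 7; lat ⌊8.0263/1⌋ = 8.
Subsquare: lon ⌊0.2675/0.0833333⌋ = 3 → d; lat ⌊0.0263/0.0416667⌋ = 0 → a.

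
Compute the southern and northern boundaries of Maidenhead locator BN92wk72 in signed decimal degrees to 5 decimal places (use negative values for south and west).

42.42500, 42.42917

Field B=1, N=13: +1·20° lon, +13·10° lat → SW at lon -160°, lat 40°.
Square 9, 2: +9·2° lon, +2·1° lat → SW at lon -142°, lat 42°.
Subsquare w=22, k=10: +22·0.0833333° lon, +10·0.0416667° lat → SW at lon -140.167°, lat 42.4167°.
Extended square 7, 2: +7·0.00833333° lon, +2·0.00416667° lat → SW at lon -140.108°, lat 42.425°.
Cell spans 0.00833333° lon × 0.00416667° lat.
south 42.42500, north 42.42917.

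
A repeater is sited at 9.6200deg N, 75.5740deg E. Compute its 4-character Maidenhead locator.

MJ79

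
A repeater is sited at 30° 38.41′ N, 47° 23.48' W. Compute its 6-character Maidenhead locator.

GM60hp

Offset from 180°W / 90°S: lon 132.6087°, lat 120.6402°.
Field: 132.6087/20 → 6 → G, 120.6402/10 → 12 → M; chars GM.
Square: 12.6087/2 → 6, 0.6402/1 → 0; chars 60.
Subsquare: 0.6087/0.0833333 → 7 → h, 0.6402/0.0416667 → 15 → p; chars hp.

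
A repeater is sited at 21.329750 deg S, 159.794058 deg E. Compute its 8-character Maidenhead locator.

QG98vq50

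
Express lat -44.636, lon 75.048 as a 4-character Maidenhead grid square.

ME75

Shift to the Maidenhead origin (180°W, 90°S): lon 255.05, lat 45.36.
Field: lon ⌊255.05/20⌋ = 12 → M; lat ⌊45.36/10⌋ = 4 → E.
Square: lon ⌊15.05/2⌋ = 7; lat ⌊5.36/1⌋ = 5.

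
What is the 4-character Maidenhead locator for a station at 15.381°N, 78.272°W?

FK05

Add 180° to longitude and 90° to latitude: 101.73, 105.38.
Field (20°×10°, letters A–R): lon ⌊101.73/20⌋ = 5 → F; lat ⌊105.38/10⌋ = 10 → K.
Square (2°×1°, digits 0–9): lon ⌊1.73/2⌋ = 0; lat ⌊5.38/1⌋ = 5.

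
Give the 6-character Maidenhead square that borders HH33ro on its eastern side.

HH33so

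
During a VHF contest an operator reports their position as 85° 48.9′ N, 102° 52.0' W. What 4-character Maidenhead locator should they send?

DR85

Offset from 180°W / 90°S: lon 77.13°, lat 175.81°.
Field: lon ⌊77.13/20⌋ = 3 → D; lat ⌊175.81/10⌋ = 17 → R.
Square: lon ⌊17.13/2⌋ = 8; lat ⌊5.81/1⌋ = 5.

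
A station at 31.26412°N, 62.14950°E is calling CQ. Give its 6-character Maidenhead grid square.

MM11bg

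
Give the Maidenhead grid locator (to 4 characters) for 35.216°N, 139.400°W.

CM05

Offset from 180°W / 90°S: lon 40.60°, lat 125.22°.
Field: 40.60/20 → 2 → C, 125.22/10 → 12 → M; chars CM.
Square: 0.60/2 → 0, 5.22/1 → 5; chars 05.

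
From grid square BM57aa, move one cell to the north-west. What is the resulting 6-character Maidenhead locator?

BM47xb

Longitude subsquare a = 0; −1 → -1, wraps to 23 = x, carry into square.
Longitude square 5; −1 → 4.
Latitude subsquare a = 0; +1 → 1 = b.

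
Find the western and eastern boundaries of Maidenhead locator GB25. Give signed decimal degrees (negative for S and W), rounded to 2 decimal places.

Field G=6, B=1: +6·20° lon, +1·10° lat → SW at lon -60°, lat -80°.
Square 2, 5: +2·2° lon, +5·1° lat → SW at lon -56°, lat -75°.
Cell spans 2° lon × 1° lat.
west -56.00, east -54.00.

-56.00, -54.00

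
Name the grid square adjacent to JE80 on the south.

JD89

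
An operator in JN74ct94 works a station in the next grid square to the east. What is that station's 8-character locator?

JN74dt04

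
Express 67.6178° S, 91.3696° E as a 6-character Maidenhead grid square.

Shift to the Maidenhead origin (180°W, 90°S): lon 271.3696, lat 22.3822.
Field: lon ⌊271.3696/20⌋ = 13 → N; lat ⌊22.3822/10⌋ = 2 → C.
Square: lon ⌊11.3696/2⌋ = 5; lat ⌊2.3822/1⌋ = 2.
Subsquare: lon ⌊1.3696/0.0833333⌋ = 16 → q; lat ⌊0.3822/0.0416667⌋ = 9 → j.

NC52qj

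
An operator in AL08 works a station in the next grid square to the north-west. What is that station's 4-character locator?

Longitude square 0; −1 → -1, wraps to 9, carry into field.
Longitude field A = 0; −1 → -1, wraps to 17 = R, wrapping around the antimeridian.
Latitude square 8; +1 → 9.

RL99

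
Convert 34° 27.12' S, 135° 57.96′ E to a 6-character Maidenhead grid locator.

PF75xn

Add 180° to longitude and 90° to latitude: 315.9660, 55.5480.
Field (20°×10°, letters A–R): lon ⌊315.9660/20⌋ = 15 → P; lat ⌊55.5480/10⌋ = 5 → F.
Square (2°×1°, digits 0–9): lon ⌊15.9660/2⌋ = 7; lat ⌊5.5480/1⌋ = 5.
Subsquare (5′×2.5′, letters a–x): lon ⌊1.9660/0.0833333⌋ = 23 → x; lat ⌊0.5480/0.0416667⌋ = 13 → n.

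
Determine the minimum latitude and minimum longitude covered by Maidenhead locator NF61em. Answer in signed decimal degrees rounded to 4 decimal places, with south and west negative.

Field N=13, F=5: +13·20° lon, +5·10° lat → SW at lon 80°, lat -40°.
Square 6, 1: +6·2° lon, +1·1° lat → SW at lon 92°, lat -39°.
Subsquare e=4, m=12: +4·0.0833333° lon, +12·0.0416667° lat → SW at lon 92.3333°, lat -38.5°.
latitude -38.5000, longitude 92.3333.

-38.5000, 92.3333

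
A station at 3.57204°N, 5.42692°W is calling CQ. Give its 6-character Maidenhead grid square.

IJ73gn

Add 180° to longitude and 90° to latitude: 174.5731, 93.5720.
Field: lon ⌊174.5731/20⌋ = 8 → I; lat ⌊93.5720/10⌋ = 9 → J.
Square: lon ⌊14.5731/2⌋ = 7; lat ⌊3.5720/1⌋ = 3.
Subsquare: lon ⌊0.5731/0.0833333⌋ = 6 → g; lat ⌊0.5720/0.0416667⌋ = 13 → n.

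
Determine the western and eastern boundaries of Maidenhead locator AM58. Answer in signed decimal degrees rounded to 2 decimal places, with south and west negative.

Field A=0, M=12: +0·20° lon, +12·10° lat → SW at lon -180°, lat 30°.
Square 5, 8: +5·2° lon, +8·1° lat → SW at lon -170°, lat 38°.
Cell spans 2° lon × 1° lat.
west -170.00, east -168.00.

-170.00, -168.00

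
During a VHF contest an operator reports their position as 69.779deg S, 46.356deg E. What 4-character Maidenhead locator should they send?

Add 180° to longitude and 90° to latitude: 226.36, 20.22.
Field: 226.36/20 → 11 → L, 20.22/10 → 2 → C; chars LC.
Square: 6.36/2 → 3, 0.22/1 → 0; chars 30.

LC30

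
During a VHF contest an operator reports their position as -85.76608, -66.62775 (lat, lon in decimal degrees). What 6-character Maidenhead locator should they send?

Add 180° to longitude and 90° to latitude: 113.3722, 4.2339.
Field: 113.3722/20 → 5 → F, 4.2339/10 → 0 → A; chars FA.
Square: 13.3722/2 → 6, 4.2339/1 → 4; chars 64.
Subsquare: 1.3722/0.0833333 → 16 → q, 0.2339/0.0416667 → 5 → f; chars qf.

FA64qf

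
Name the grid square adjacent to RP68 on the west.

RP58

Longitude square 6; −1 → 5.
The latitude characters are unchanged.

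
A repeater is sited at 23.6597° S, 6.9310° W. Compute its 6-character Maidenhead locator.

IG66mi

Shift to the Maidenhead origin (180°W, 90°S): lon 173.0690, lat 66.3403.
Field: lon ⌊173.0690/20⌋ = 8 → I; lat ⌊66.3403/10⌋ = 6 → G.
Square: lon ⌊13.0690/2⌋ = 6; lat ⌊6.3403/1⌋ = 6.
Subsquare: lon ⌊1.0690/0.0833333⌋ = 12 → m; lat ⌊0.3403/0.0416667⌋ = 8 → i.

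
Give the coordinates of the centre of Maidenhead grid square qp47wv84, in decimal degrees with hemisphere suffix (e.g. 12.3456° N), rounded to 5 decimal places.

67.89375° N, 149.90417° E

Field Q=16, P=15: +16·20° lon, +15·10° lat → SW at lon 140°, lat 60°.
Square 4, 7: +4·2° lon, +7·1° lat → SW at lon 148°, lat 67°.
Subsquare w=22, v=21: +22·0.0833333° lon, +21·0.0416667° lat → SW at lon 149.833°, lat 67.875°.
Extended square 8, 4: +8·0.00833333° lon, +4·0.00416667° lat → SW at lon 149.9°, lat 67.8917°.
Cell spans 0.00833333° lon × 0.00416667° lat. Centre is SW corner plus half of each.
latitude 67.89375° N, longitude 149.90417° E.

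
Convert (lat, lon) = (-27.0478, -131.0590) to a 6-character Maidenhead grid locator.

CG42lw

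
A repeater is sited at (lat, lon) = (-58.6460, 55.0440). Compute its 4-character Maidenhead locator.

LD71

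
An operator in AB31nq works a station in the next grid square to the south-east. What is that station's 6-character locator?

AB31op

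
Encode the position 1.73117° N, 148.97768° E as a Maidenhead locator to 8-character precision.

Add 180° to longitude and 90° to latitude: 328.97768, 91.73117.
Field (20°×10°, letters A–R): lon ⌊328.97768/20⌋ = 16 → Q; lat ⌊91.73117/10⌋ = 9 → J.
Square (2°×1°, digits 0–9): lon ⌊8.97768/2⌋ = 4; lat ⌊1.73117/1⌋ = 1.
Subsquare (5′×2.5′, letters a–x): lon ⌊0.97768/0.0833333⌋ = 11 → l; lat ⌊0.73117/0.0416667⌋ = 17 → r.
Extended square (30″×15″, digits 0–9): lon ⌊0.06101/0.00833333⌋ = 7; lat ⌊0.02284/0.00416667⌋ = 5.

QJ41lr75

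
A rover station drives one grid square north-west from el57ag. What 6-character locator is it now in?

EL47xh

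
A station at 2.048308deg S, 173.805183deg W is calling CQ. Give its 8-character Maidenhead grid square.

AI37cw38

Add 180° to longitude and 90° to latitude: 6.19482, 87.95169.
Field: lon ⌊6.19482/20⌋ = 0 → A; lat ⌊87.95169/10⌋ = 8 → I.
Square: lon ⌊6.19482/2⌋ = 3; lat ⌊7.95169/1⌋ = 7.
Subsquare: lon ⌊0.19482/0.0833333⌋ = 2 → c; lat ⌊0.95169/0.0416667⌋ = 22 → w.
Extended square: lon ⌊0.02815/0.00833333⌋ = 3; lat ⌊0.03503/0.00416667⌋ = 8.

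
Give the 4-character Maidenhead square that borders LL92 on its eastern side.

ML02

Longitude square 9; +1 → 10, wraps to 0, carry into field.
Longitude field L = 11; +1 → 12 = M.
The latitude characters are unchanged.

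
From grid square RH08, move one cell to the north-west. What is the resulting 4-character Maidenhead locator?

QH99

Longitude square 0; −1 → -1, wraps to 9, carry into field.
Longitude field R = 17; −1 → 16 = Q.
Latitude square 8; +1 → 9.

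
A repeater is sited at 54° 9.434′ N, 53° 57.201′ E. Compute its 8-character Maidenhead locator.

Add 180° to longitude and 90° to latitude: 233.95335, 144.15723.
Field: lon ⌊233.95335/20⌋ = 11 → L; lat ⌊144.15723/10⌋ = 14 → O.
Square: lon ⌊13.95335/2⌋ = 6; lat ⌊4.15723/1⌋ = 4.
Subsquare: lon ⌊1.95335/0.0833333⌋ = 23 → x; lat ⌊0.15723/0.0416667⌋ = 3 → d.
Extended square: lon ⌊0.03668/0.00833333⌋ = 4; lat ⌊0.03223/0.00416667⌋ = 7.

LO64xd47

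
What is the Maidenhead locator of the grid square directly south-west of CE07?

Longitude square 0; −1 → -1, wraps to 9, carry into field.
Longitude field C = 2; −1 → 1 = B.
Latitude square 7; −1 → 6.

BE96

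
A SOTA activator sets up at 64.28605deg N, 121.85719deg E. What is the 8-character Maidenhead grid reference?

PP04wg28

Add 180° to longitude and 90° to latitude: 301.85719, 154.28605.
Field: 301.85719/20 → 15 → P, 154.28605/10 → 15 → P; chars PP.
Square: 1.85719/2 → 0, 4.28605/1 → 4; chars 04.
Subsquare: 1.85719/0.0833333 → 22 → w, 0.28605/0.0416667 → 6 → g; chars wg.
Extended square: 0.02386/0.00833333 → 2, 0.03605/0.00416667 → 8; chars 28.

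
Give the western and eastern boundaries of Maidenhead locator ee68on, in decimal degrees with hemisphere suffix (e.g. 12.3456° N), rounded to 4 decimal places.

86.8333° W, 86.7500° W

Field E=4, E=4: +4·20° lon, +4·10° lat → SW at lon -100°, lat -50°.
Square 6, 8: +6·2° lon, +8·1° lat → SW at lon -88°, lat -42°.
Subsquare o=14, n=13: +14·0.0833333° lon, +13·0.0416667° lat → SW at lon -86.8333°, lat -41.4583°.
Cell spans 0.0833333° lon × 0.0416667° lat.
west 86.8333° W, east 86.7500° W.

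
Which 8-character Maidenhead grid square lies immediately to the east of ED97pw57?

ED97pw67

Longitude extended square 5; +1 → 6.
The latitude characters are unchanged.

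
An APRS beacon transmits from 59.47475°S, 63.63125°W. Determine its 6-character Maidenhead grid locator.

Offset from 180°W / 90°S: lon 116.3688°, lat 30.5252°.
Field: 116.3688/20 → 5 → F, 30.5252/10 → 3 → D; chars FD.
Square: 16.3688/2 → 8, 0.5252/1 → 0; chars 80.
Subsquare: 0.3688/0.0833333 → 4 → e, 0.5252/0.0416667 → 12 → m; chars em.

FD80em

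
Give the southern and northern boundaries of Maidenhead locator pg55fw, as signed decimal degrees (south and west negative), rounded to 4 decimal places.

-24.0833, -24.0417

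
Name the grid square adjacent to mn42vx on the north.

Latitude subsquare x = 23; +1 → 24, wraps to 0 = a, carry into square.
Latitude square 2; +1 → 3.
The longitude characters are unchanged.

MN43va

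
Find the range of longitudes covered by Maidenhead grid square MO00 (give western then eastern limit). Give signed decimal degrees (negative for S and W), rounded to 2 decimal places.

60.00, 62.00

Field M=12, O=14: +12·20° lon, +14·10° lat → SW at lon 60°, lat 50°.
Square 0, 0: +0·2° lon, +0·1° lat → SW at lon 60°, lat 50°.
Cell spans 2° lon × 1° lat.
west 60.00, east 62.00.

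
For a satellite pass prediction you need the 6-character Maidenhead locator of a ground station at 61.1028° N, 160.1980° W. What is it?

AP91vc

Add 180° to longitude and 90° to latitude: 19.8020, 151.1028.
Field (20°×10°, letters A–R): 19.8020/20 → 0 → A, 151.1028/10 → 15 → P; chars AP.
Square (2°×1°, digits 0–9): 19.8020/2 → 9, 1.1028/1 → 1; chars 91.
Subsquare (5′×2.5′, letters a–x): 1.8020/0.0833333 → 21 → v, 0.1028/0.0416667 → 2 → c; chars vc.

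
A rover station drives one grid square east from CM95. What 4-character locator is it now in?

DM05

Longitude square 9; +1 → 10, wraps to 0, carry into field.
Longitude field C = 2; +1 → 3 = D.
The latitude characters are unchanged.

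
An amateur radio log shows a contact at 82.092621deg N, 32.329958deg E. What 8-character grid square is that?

KR62dc92

Add 180° to longitude and 90° to latitude: 212.32996, 172.09262.
Field: 212.32996/20 → 10 → K, 172.09262/10 → 17 → R; chars KR.
Square: 12.32996/2 → 6, 2.09262/1 → 2; chars 62.
Subsquare: 0.32996/0.0833333 → 3 → d, 0.09262/0.0416667 → 2 → c; chars dc.
Extended square: 0.07996/0.00833333 → 9, 0.00929/0.00416667 → 2; chars 92.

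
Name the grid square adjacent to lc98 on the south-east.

MC07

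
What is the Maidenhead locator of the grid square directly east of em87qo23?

EM87qo33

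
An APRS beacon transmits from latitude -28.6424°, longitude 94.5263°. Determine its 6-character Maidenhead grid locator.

NG71gi

Offset from 180°W / 90°S: lon 274.5263°, lat 61.3576°.
Field: lon ⌊274.5263/20⌋ = 13 → N; lat ⌊61.3576/10⌋ = 6 → G.
Square: lon ⌊14.5263/2⌋ = 7; lat ⌊1.3576/1⌋ = 1.
Subsquare: lon ⌊0.5263/0.0833333⌋ = 6 → g; lat ⌊0.3576/0.0416667⌋ = 8 → i.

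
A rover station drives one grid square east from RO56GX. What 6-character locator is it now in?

Longitude subsquare g = 6; +1 → 7 = h.
The latitude characters are unchanged.

RO56hx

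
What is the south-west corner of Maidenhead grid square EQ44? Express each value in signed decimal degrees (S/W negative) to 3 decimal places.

74.000, -92.000

Field E=4, Q=16: +4·20° lon, +16·10° lat → SW at lon -100°, lat 70°.
Square 4, 4: +4·2° lon, +4·1° lat → SW at lon -92°, lat 74°.
latitude 74.000, longitude -92.000.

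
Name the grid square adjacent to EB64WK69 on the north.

EB64wl60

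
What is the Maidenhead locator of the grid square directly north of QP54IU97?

Latitude extended square 7; +1 → 8.
The longitude characters are unchanged.

QP54iu98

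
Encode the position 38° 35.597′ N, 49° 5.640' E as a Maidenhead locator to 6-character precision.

LM48no

Offset from 180°W / 90°S: lon 229.0940°, lat 128.5933°.
Field: lon ⌊229.0940/20⌋ = 11 → L; lat ⌊128.5933/10⌋ = 12 → M.
Square: lon ⌊9.0940/2⌋ = 4; lat ⌊8.5933/1⌋ = 8.
Subsquare: lon ⌊1.0940/0.0833333⌋ = 13 → n; lat ⌊0.5933/0.0416667⌋ = 14 → o.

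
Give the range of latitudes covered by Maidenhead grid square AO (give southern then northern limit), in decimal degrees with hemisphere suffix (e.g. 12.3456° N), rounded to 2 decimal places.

50.00° N, 60.00° N

Field A=0, O=14: +0·20° lon, +14·10° lat → SW at lon -180°, lat 50°.
Cell spans 20° lon × 10° lat.
south 50.00° N, north 60.00° N.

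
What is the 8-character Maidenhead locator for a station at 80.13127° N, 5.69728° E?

Shift to the Maidenhead origin (180°W, 90°S): lon 185.69728, lat 170.13127.
Field (20°×10°, letters A–R): 185.69728/20 → 9 → J, 170.13127/10 → 17 → R; chars JR.
Square (2°×1°, digits 0–9): 5.69728/2 → 2, 0.13127/1 → 0; chars 20.
Subsquare (5′×2.5′, letters a–x): 1.69728/0.0833333 → 20 → u, 0.13127/0.0416667 → 3 → d; chars ud.
Extended square (30″×15″, digits 0–9): 0.03061/0.00833333 → 3, 0.00627/0.00416667 → 1; chars 31.

JR20ud31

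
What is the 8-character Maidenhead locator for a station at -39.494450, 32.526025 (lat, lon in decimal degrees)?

Offset from 180°W / 90°S: lon 212.52603°, lat 50.50555°.
Field (20°×10°, letters A–R): 212.52603/20 → 10 → K, 50.50555/10 → 5 → F; chars KF.
Square (2°×1°, digits 0–9): 12.52603/2 → 6, 0.50555/1 → 0; chars 60.
Subsquare (5′×2.5′, letters a–x): 0.52603/0.0833333 → 6 → g, 0.50555/0.0416667 → 12 → m; chars gm.
Extended square (30″×15″, digits 0–9): 0.02603/0.00833333 → 3, 0.00555/0.00416667 → 1; chars 31.

KF60gm31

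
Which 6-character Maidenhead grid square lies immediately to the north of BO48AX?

Latitude subsquare x = 23; +1 → 24, wraps to 0 = a, carry into square.
Latitude square 8; +1 → 9.
The longitude characters are unchanged.

BO49aa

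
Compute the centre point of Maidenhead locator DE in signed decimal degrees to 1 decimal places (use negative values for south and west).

-45.0, -110.0

Field D=3, E=4: +3·20° lon, +4·10° lat → SW at lon -120°, lat -50°.
Cell spans 20° lon × 10° lat. Centre is SW corner plus half of each.
latitude -45.0, longitude -110.0.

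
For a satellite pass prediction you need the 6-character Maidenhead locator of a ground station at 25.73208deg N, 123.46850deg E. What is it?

PL15rr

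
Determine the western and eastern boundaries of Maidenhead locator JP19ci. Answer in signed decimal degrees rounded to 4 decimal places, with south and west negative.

2.1667, 2.2500

Field J=9, P=15: +9·20° lon, +15·10° lat → SW at lon 0°, lat 60°.
Square 1, 9: +1·2° lon, +9·1° lat → SW at lon 2°, lat 69°.
Subsquare c=2, i=8: +2·0.0833333° lon, +8·0.0416667° lat → SW at lon 2.16667°, lat 69.3333°.
Cell spans 0.0833333° lon × 0.0416667° lat.
west 2.1667, east 2.2500.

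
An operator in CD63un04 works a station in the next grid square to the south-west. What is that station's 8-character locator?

Longitude extended square 0; −1 → -1, wraps to 9, carry into subsquare.
Longitude subsquare u = 20; −1 → 19 = t.
Latitude extended square 4; −1 → 3.

CD63tn93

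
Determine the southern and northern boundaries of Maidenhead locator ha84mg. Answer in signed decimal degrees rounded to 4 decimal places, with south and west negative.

Field H=7, A=0: +7·20° lon, +0·10° lat → SW at lon -40°, lat -90°.
Square 8, 4: +8·2° lon, +4·1° lat → SW at lon -24°, lat -86°.
Subsquare m=12, g=6: +12·0.0833333° lon, +6·0.0416667° lat → SW at lon -23°, lat -85.75°.
Cell spans 0.0833333° lon × 0.0416667° lat.
south -85.7500, north -85.7083.

-85.7500, -85.7083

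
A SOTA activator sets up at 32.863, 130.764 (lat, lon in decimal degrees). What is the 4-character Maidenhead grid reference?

Shift to the Maidenhead origin (180°W, 90°S): lon 310.76, lat 122.86.
Field: lon ⌊310.76/20⌋ = 15 → P; lat ⌊122.86/10⌋ = 12 → M.
Square: lon ⌊10.76/2⌋ = 5; lat ⌊2.86/1⌋ = 2.

PM52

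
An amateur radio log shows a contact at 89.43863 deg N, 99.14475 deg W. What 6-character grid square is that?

Add 180° to longitude and 90° to latitude: 80.8552, 179.4386.
Field (20°×10°, letters A–R): 80.8552/20 → 4 → E, 179.4386/10 → 17 → R; chars ER.
Square (2°×1°, digits 0–9): 0.8552/2 → 0, 9.4386/1 → 9; chars 09.
Subsquare (5′×2.5′, letters a–x): 0.8552/0.0833333 → 10 → k, 0.4386/0.0416667 → 10 → k; chars kk.

ER09kk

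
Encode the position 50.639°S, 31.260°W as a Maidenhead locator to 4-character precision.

Shift to the Maidenhead origin (180°W, 90°S): lon 148.74, lat 39.36.
Field: lon ⌊148.74/20⌋ = 7 → H; lat ⌊39.36/10⌋ = 3 → D.
Square: lon ⌊8.74/2⌋ = 4; lat ⌊9.36/1⌋ = 9.

HD49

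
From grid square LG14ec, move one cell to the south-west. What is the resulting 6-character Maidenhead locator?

LG14db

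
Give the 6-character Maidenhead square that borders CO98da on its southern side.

Latitude subsquare a = 0; −1 → -1, wraps to 23 = x, carry into square.
Latitude square 8; −1 → 7.
The longitude characters are unchanged.

CO97dx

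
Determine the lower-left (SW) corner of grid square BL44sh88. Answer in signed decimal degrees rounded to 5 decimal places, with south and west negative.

Field B=1, L=11: +1·20° lon, +11·10° lat → SW at lon -160°, lat 20°.
Square 4, 4: +4·2° lon, +4·1° lat → SW at lon -152°, lat 24°.
Subsquare s=18, h=7: +18·0.0833333° lon, +7·0.0416667° lat → SW at lon -150.5°, lat 24.2917°.
Extended square 8, 8: +8·0.00833333° lon, +8·0.00416667° lat → SW at lon -150.433°, lat 24.325°.
latitude 24.32500, longitude -150.43333.

24.32500, -150.43333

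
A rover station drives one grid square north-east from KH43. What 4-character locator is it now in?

Longitude square 4; +1 → 5.
Latitude square 3; +1 → 4.

KH54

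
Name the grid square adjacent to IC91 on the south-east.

Longitude square 9; +1 → 10, wraps to 0, carry into field.
Longitude field I = 8; +1 → 9 = J.
Latitude square 1; −1 → 0.

JC00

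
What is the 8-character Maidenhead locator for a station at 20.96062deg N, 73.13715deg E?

ML60nx60

Shift to the Maidenhead origin (180°W, 90°S): lon 253.13715, lat 110.96062.
Field: lon ⌊253.13715/20⌋ = 12 → M; lat ⌊110.96062/10⌋ = 11 → L.
Square: lon ⌊13.13715/2⌋ = 6; lat ⌊0.96062/1⌋ = 0.
Subsquare: lon ⌊1.13715/0.0833333⌋ = 13 → n; lat ⌊0.96062/0.0416667⌋ = 23 → x.
Extended square: lon ⌊0.05382/0.00833333⌋ = 6; lat ⌊0.00229/0.00416667⌋ = 0.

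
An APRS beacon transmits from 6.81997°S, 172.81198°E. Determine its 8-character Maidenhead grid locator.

Shift to the Maidenhead origin (180°W, 90°S): lon 352.81198, lat 83.18003.
Field: lon ⌊352.81198/20⌋ = 17 → R; lat ⌊83.18003/10⌋ = 8 → I.
Square: lon ⌊12.81198/2⌋ = 6; lat ⌊3.18003/1⌋ = 3.
Subsquare: lon ⌊0.81198/0.0833333⌋ = 9 → j; lat ⌊0.18003/0.0416667⌋ = 4 → e.
Extended square: lon ⌊0.06198/0.00833333⌋ = 7; lat ⌊0.01336/0.00416667⌋ = 3.

RI63je73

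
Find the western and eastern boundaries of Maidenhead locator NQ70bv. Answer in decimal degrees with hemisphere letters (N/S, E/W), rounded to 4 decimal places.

94.0833° E, 94.1667° E

Field N=13, Q=16: +13·20° lon, +16·10° lat → SW at lon 80°, lat 70°.
Square 7, 0: +7·2° lon, +0·1° lat → SW at lon 94°, lat 70°.
Subsquare b=1, v=21: +1·0.0833333° lon, +21·0.0416667° lat → SW at lon 94.0833°, lat 70.875°.
Cell spans 0.0833333° lon × 0.0416667° lat.
west 94.0833° E, east 94.1667° E.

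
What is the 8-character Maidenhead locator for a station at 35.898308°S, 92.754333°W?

Offset from 180°W / 90°S: lon 87.24567°, lat 54.10169°.
Field: 87.24567/20 → 4 → E, 54.10169/10 → 5 → F; chars EF.
Square: 7.24567/2 → 3, 4.10169/1 → 4; chars 34.
Subsquare: 1.24567/0.0833333 → 14 → o, 0.10169/0.0416667 → 2 → c; chars oc.
Extended square: 0.07900/0.00833333 → 9, 0.01836/0.00416667 → 4; chars 94.

EF34oc94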